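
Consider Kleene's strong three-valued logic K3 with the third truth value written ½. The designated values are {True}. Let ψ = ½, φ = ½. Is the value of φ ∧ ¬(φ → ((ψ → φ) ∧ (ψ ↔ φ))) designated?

ψ → φ = ½ → ½ = ½  [¬½ ∨ ½]
ψ ↔ φ = ½ ↔ ½ = ½
(ψ → φ) ∧ (ψ ↔ φ) = ½ ∧ ½ = ½
φ → ((ψ → φ) ∧ (ψ ↔ φ)) = ½ → ½ = ½
¬(φ → ((ψ → φ) ∧ (ψ ↔ φ))) = ¬½ = ½
φ ∧ ¬(φ → ((ψ → φ) ∧ (ψ ↔ φ))) = ½ ∧ ½ = ½
½ ∉ {True}.

No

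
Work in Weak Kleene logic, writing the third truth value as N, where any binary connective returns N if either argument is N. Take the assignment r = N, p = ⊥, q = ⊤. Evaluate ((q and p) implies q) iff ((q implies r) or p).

q and p = ⊤ and ⊥ = ⊥
(q and p) implies q = ⊥ implies ⊤ = ⊤
q implies r = ⊤ implies N = N  [any arg is the third value ⇒ result is the third value]
(q implies r) or p = N or ⊥ = N
((q and p) implies q) iff ((q implies r) or p) = ⊤ iff N = N

N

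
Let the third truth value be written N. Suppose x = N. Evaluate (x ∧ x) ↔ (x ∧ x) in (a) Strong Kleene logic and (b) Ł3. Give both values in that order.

N; T

In Strong Kleene logic: x ∧ x = N ∧ N = N
x ∧ x = N ∧ N = N
(x ∧ x) ↔ (x ∧ x) = N ↔ N = N
In Ł3: x ∧ x = N ∧ N = N
x ∧ x = N ∧ N = N
(x ∧ x) ↔ (x ∧ x) = N ↔ N = T  [1 − |½−½|]
They differ because Strong Kleene logic and Ł3 treat N differently under implication.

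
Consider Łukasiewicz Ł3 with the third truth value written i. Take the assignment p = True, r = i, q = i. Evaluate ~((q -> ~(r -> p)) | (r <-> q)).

r -> p = i -> True = True
~(r -> p) = ~True = False
q -> ~(r -> p) = i -> False = i
r <-> q = i <-> i = True
(q -> ~(r -> p)) | (r <-> q) = i | True = True
~((q -> ~(r -> p)) | (r <-> q)) = ~True = False

False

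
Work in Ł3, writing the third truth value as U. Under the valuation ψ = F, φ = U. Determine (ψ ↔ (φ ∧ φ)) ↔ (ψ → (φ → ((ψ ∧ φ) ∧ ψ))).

U

φ ∧ φ = U ∧ U = U
ψ ↔ (φ ∧ φ) = F ↔ U = U  [1 − |0−½|]
ψ ∧ φ = F ∧ U = F
(ψ ∧ φ) ∧ ψ = F ∧ F = F
φ → ((ψ ∧ φ) ∧ ψ) = U → F = U
ψ → (φ → ((ψ ∧ φ) ∧ ψ)) = F → U = T
(ψ ↔ (φ ∧ φ)) ↔ (ψ → (φ → ((ψ ∧ φ) ∧ ψ))) = U ↔ T = U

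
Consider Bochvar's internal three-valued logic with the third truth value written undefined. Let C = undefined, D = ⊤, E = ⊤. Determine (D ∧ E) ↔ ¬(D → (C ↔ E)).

undefined

D ∧ E = ⊤ ∧ ⊤ = ⊤
C ↔ E = undefined ↔ ⊤ = undefined
D → (C ↔ E) = ⊤ → undefined = undefined
¬(D → (C ↔ E)) = ¬undefined = undefined
(D ∧ E) ↔ ¬(D → (C ↔ E)) = ⊤ ↔ undefined = undefined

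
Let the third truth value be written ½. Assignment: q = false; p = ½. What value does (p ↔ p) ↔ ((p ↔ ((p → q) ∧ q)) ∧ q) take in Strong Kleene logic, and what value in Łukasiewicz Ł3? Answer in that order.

½; false

In Strong Kleene logic: p ↔ p = ½ ↔ ½ = ½
p → q = ½ → false = ½  [¬½ ∨ false]
(p → q) ∧ q = ½ ∧ false = false
p ↔ ((p → q) ∧ q) = ½ ↔ false = ½
(p ↔ ((p → q) ∧ q)) ∧ q = ½ ∧ false = false
(p ↔ p) ↔ ((p ↔ ((p → q) ∧ q)) ∧ q) = ½ ↔ false = ½
In Łukasiewicz Ł3: p ↔ p = ½ ↔ ½ = true  [1 − |½−½|]
p → q = ½ → false = ½
(p → q) ∧ q = ½ ∧ false = false
p ↔ ((p → q) ∧ q) = ½ ↔ false = ½
(p ↔ ((p → q) ∧ q)) ∧ q = ½ ∧ false = false
(p ↔ p) ↔ ((p ↔ ((p → q) ∧ q)) ∧ q) = true ↔ false = false
They differ because Strong Kleene logic and Łukasiewicz Ł3 treat ½ differently under implication.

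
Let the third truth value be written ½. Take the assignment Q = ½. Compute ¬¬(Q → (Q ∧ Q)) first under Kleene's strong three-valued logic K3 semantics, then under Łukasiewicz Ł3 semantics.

½; T

In Kleene's strong three-valued logic K3: Q ∧ Q = ½ ∧ ½ = ½
Q → (Q ∧ Q) = ½ → ½ = ½
¬(Q → (Q ∧ Q)) = ¬½ = ½
¬¬(Q → (Q ∧ Q)) = ¬½ = ½
In Łukasiewicz Ł3: Q ∧ Q = ½ ∧ ½ = ½
Q → (Q ∧ Q) = ½ → ½ = T  [min(1, 1−½+½)]
¬(Q → (Q ∧ Q)) = ¬T = F
¬¬(Q → (Q ∧ Q)) = ¬F = T
They differ because Kleene's strong three-valued logic K3 and Łukasiewicz Ł3 treat ½ differently under implication.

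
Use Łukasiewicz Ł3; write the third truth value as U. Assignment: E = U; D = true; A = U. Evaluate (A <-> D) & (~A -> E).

A <-> D = U <-> true = U  [1 − |½−1|]
~A = ~U = U
~A -> E = U -> U = true
(A <-> D) & (~A -> E) = U & true = U

U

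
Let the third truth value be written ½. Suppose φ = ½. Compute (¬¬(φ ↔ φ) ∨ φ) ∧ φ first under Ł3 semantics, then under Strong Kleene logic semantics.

½; ½

In Ł3: φ ↔ φ = ½ ↔ ½ = T  [1 − |½−½|]
¬(φ ↔ φ) = ¬T = F
¬¬(φ ↔ φ) = ¬F = T
¬¬(φ ↔ φ) ∨ φ = T ∨ ½ = T
(¬¬(φ ↔ φ) ∨ φ) ∧ φ = T ∧ ½ = ½
In Strong Kleene logic: φ ↔ φ = ½ ↔ ½ = ½
¬(φ ↔ φ) = ¬½ = ½
¬¬(φ ↔ φ) = ¬½ = ½
¬¬(φ ↔ φ) ∨ φ = ½ ∨ ½ = ½
(¬¬(φ ↔ φ) ∨ φ) ∧ φ = ½ ∧ ½ = ½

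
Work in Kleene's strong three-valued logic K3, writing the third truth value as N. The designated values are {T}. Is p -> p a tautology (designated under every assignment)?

Countermodel: p=N gives N, which is not designated.

No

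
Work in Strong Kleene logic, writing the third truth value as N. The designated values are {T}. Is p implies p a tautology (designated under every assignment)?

No

Countermodel: p=N gives N, which is not designated.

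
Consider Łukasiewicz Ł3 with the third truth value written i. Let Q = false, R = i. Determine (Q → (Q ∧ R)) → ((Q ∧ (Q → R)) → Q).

true

Q ∧ R = false ∧ i = false
Q → (Q ∧ R) = false → false = true
Q → R = false → i = true  [min(1, 1−0+½)]
Q ∧ (Q → R) = false ∧ true = false
(Q ∧ (Q → R)) → Q = false → false = true
(Q → (Q ∧ R)) → ((Q ∧ (Q → R)) → Q) = true → true = true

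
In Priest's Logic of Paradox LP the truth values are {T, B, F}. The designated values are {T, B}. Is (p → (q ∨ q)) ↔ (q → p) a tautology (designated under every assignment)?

No

Countermodel: p=T, q=F gives F, which is not designated.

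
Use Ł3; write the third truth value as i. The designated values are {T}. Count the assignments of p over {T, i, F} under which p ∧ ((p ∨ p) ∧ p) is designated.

1

p=T: T ✓
p=i: i ·
p=F: F ·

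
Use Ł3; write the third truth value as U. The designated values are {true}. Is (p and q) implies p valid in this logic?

Yes

Every assignment of p, q over {true, U, false} gives a value in {true}.
In particular, with p=U, q=U: (p and q) implies p = true.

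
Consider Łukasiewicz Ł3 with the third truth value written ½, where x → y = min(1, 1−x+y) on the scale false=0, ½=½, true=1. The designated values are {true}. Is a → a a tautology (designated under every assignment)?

Every assignment of a over {true, ½, false} gives a value in {true}.
In particular, with a=½: a → a = true.

Yes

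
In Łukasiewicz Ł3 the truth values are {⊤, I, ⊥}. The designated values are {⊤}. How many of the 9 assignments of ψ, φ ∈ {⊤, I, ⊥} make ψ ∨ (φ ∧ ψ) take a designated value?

3

Designated under: (ψ=⊤, φ=⊤); (ψ=⊤, φ=I); (ψ=⊤, φ=⊥).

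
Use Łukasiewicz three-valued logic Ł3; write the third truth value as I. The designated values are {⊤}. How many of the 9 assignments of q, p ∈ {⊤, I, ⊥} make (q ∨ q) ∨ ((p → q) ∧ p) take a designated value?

3

Designated under: (q=⊤, p=⊤); (q=⊤, p=I); (q=⊤, p=⊥).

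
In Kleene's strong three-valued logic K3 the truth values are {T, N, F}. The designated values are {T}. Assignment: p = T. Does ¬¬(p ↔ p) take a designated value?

p ↔ p = T ↔ T = T
¬(p ↔ p) = ¬T = F
¬¬(p ↔ p) = ¬F = T
T ∈ {T}.

Yes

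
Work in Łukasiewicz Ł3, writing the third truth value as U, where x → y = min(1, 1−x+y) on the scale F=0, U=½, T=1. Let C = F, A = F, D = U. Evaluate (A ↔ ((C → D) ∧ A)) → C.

F

C → D = F → U = T  [min(1, 1−0+½)]
(C → D) ∧ A = T ∧ F = F
A ↔ ((C → D) ∧ A) = F ↔ F = T
(A ↔ ((C → D) ∧ A)) → C = T → F = F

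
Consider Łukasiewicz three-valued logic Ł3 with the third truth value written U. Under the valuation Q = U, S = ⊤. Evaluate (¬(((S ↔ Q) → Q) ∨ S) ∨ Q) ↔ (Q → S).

S ↔ Q = ⊤ ↔ U = U  [1 − |1−½|]
(S ↔ Q) → Q = U → U = ⊤
((S ↔ Q) → Q) ∨ S = ⊤ ∨ ⊤ = ⊤
¬(((S ↔ Q) → Q) ∨ S) = ¬⊤ = ⊥
¬(((S ↔ Q) → Q) ∨ S) ∨ Q = ⊥ ∨ U = U
Q → S = U → ⊤ = ⊤
(¬(((S ↔ Q) → Q) ∨ S) ∨ Q) ↔ (Q → S) = U ↔ ⊤ = U

U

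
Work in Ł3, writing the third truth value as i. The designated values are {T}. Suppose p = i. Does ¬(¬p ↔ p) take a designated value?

No

¬p = ¬i = i
¬p ↔ p = i ↔ i = T  [1 − |½−½|]
¬(¬p ↔ p) = ¬T = F
F ∉ {T}.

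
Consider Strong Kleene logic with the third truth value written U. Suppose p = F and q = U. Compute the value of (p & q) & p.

p & q = F & U = F
(p & q) & p = F & F = F

F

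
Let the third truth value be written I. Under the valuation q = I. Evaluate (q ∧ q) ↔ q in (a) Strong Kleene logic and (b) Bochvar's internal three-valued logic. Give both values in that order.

I; I

In Strong Kleene logic: q ∧ q = I ∧ I = I
(q ∧ q) ↔ q = I ↔ I = I
In Bochvar's internal three-valued logic: q ∧ q = I ∧ I = I
(q ∧ q) ↔ q = I ↔ I = I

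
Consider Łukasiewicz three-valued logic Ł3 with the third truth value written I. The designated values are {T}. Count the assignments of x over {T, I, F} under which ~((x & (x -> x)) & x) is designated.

1

x=T: F ·
x=I: I ·
x=F: T ✓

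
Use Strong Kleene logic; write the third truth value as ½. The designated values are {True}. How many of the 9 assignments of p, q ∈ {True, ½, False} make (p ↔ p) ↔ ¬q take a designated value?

2

Designated under: (p=True, q=False); (p=False, q=False).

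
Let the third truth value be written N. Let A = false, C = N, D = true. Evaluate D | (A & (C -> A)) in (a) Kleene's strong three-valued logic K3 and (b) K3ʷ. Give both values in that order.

true; N

In Kleene's strong three-valued logic K3: C -> A = N -> false = N  [~N | false]
A & (C -> A) = false & N = false
D | (A & (C -> A)) = true | false = true
In K3ʷ: C -> A = N -> false = N  [any arg is the third value ⇒ result is the third value]
A & (C -> A) = false & N = N
D | (A & (C -> A)) = true | N = N
They differ because Kleene's strong three-valued logic K3 and K3ʷ treat N differently under the binary connectives.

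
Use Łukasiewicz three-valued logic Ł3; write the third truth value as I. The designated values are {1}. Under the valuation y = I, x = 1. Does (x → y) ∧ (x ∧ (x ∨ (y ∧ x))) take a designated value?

x → y = 1 → I = I
y ∧ x = I ∧ 1 = I
x ∨ (y ∧ x) = 1 ∨ I = 1
x ∧ (x ∨ (y ∧ x)) = 1 ∧ 1 = 1
(x → y) ∧ (x ∧ (x ∨ (y ∧ x))) = I ∧ 1 = I
I ∉ {1}.

No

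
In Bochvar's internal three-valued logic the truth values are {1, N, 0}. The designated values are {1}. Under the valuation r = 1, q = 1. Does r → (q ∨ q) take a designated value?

q ∨ q = 1 ∨ 1 = 1
r → (q ∨ q) = 1 → 1 = 1
1 ∈ {1}.

Yes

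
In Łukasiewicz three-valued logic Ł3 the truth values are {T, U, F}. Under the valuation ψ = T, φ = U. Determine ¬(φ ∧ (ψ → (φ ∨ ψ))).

φ ∨ ψ = U ∨ T = T
ψ → (φ ∨ ψ) = T → T = T
φ ∧ (ψ → (φ ∨ ψ)) = U ∧ T = U
¬(φ ∧ (ψ → (φ ∨ ψ))) = ¬U = U

U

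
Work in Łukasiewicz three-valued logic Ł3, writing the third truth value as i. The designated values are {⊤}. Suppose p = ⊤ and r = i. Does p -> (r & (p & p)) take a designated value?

No

p & p = ⊤ & ⊤ = ⊤
r & (p & p) = i & ⊤ = i
p -> (r & (p & p)) = ⊤ -> i = i
i ∉ {⊤}.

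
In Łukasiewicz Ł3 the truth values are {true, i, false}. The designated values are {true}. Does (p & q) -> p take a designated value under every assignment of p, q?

Yes

Every assignment of p, q over {true, i, false} gives a value in {true}.
In particular, with p=i, q=i: (p & q) -> p = true.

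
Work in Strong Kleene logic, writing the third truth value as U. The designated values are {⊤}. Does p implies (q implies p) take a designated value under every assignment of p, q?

Countermodel: p=U, q=⊤ gives U, which is not designated.

No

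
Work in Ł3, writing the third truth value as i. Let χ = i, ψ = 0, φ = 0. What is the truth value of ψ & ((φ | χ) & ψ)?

φ | χ = 0 | i = i
(φ | χ) & ψ = i & 0 = 0
ψ & ((φ | χ) & ψ) = 0 & 0 = 0

0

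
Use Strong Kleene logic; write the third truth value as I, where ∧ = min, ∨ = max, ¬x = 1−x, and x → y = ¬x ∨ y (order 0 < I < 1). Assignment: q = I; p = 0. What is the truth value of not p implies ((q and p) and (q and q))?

not p = not 0 = 1
q and p = I and 0 = 0
q and q = I and I = I
(q and p) and (q and q) = 0 and I = 0
not p implies ((q and p) and (q and q)) = 1 implies 0 = 0

0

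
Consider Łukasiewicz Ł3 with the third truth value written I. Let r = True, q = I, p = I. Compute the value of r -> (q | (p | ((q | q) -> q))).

q | q = I | I = I
(q | q) -> q = I -> I = True  [min(1, 1−½+½)]
p | ((q | q) -> q) = I | True = True
q | (p | ((q | q) -> q)) = I | True = True
r -> (q | (p | ((q | q) -> q))) = True -> True = True

True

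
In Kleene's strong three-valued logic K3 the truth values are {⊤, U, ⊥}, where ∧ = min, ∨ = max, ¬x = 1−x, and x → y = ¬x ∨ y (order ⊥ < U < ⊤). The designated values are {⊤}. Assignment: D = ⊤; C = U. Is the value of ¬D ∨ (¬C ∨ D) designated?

Yes

¬D = ¬⊤ = ⊥
¬C = ¬U = U
¬C ∨ D = U ∨ ⊤ = ⊤
¬D ∨ (¬C ∨ D) = ⊥ ∨ ⊤ = ⊤
⊤ ∈ {⊤}.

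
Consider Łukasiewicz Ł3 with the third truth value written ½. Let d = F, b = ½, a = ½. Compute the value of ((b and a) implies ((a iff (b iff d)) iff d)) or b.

b and a = ½ and ½ = ½
b iff d = ½ iff F = ½  [1 − |½−0|]
a iff (b iff d) = ½ iff ½ = T
(a iff (b iff d)) iff d = T iff F = F
(b and a) implies ((a iff (b iff d)) iff d) = ½ implies F = ½
((b and a) implies ((a iff (b iff d)) iff d)) or b = ½ or ½ = ½

½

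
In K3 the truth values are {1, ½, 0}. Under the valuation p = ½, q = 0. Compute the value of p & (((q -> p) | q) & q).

0

q -> p = 0 -> ½ = 1  [~0 | ½]
(q -> p) | q = 1 | 0 = 1
((q -> p) | q) & q = 1 & 0 = 0
p & (((q -> p) | q) & q) = ½ & 0 = 0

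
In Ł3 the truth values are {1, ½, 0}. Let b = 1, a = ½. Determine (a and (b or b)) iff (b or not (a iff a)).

b or b = 1 or 1 = 1
a and (b or b) = ½ and 1 = ½
a iff a = ½ iff ½ = 1
not (a iff a) = not 1 = 0
b or not (a iff a) = 1 or 0 = 1
(a and (b or b)) iff (b or not (a iff a)) = ½ iff 1 = ½

½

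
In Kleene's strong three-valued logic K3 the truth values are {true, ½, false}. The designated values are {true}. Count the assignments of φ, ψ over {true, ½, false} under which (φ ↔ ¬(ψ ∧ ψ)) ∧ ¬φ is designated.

Designated under: (φ=false, ψ=true).

1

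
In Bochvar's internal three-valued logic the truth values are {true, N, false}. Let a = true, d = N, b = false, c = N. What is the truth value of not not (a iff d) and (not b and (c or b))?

N

a iff d = true iff N = N
not (a iff d) = not N = N
not not (a iff d) = not N = N
not b = not false = true
c or b = N or false = N
not b and (c or b) = true and N = N
not not (a iff d) and (not b and (c or b)) = N and N = N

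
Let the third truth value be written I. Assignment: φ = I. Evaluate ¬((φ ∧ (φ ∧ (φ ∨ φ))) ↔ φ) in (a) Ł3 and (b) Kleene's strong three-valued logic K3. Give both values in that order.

⊥; I

In Ł3: φ ∨ φ = I ∨ I = I
φ ∧ (φ ∨ φ) = I ∧ I = I
φ ∧ (φ ∧ (φ ∨ φ)) = I ∧ I = I
(φ ∧ (φ ∧ (φ ∨ φ))) ↔ φ = I ↔ I = ⊤  [1 − |½−½|]
¬((φ ∧ (φ ∧ (φ ∨ φ))) ↔ φ) = ¬⊤ = ⊥
In Kleene's strong three-valued logic K3: φ ∨ φ = I ∨ I = I
φ ∧ (φ ∨ φ) = I ∧ I = I
φ ∧ (φ ∧ (φ ∨ φ)) = I ∧ I = I
(φ ∧ (φ ∧ (φ ∨ φ))) ↔ φ = I ↔ I = I
¬((φ ∧ (φ ∧ (φ ∨ φ))) ↔ φ) = ¬I = I
They differ because Ł3 and Kleene's strong three-valued logic K3 treat I differently under implication.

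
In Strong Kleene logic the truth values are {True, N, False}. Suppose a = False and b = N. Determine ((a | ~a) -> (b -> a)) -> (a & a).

N

~a = ~False = True
a | ~a = False | True = True
b -> a = N -> False = N  [~N | False]
(a | ~a) -> (b -> a) = True -> N = N
a & a = False & False = False
((a | ~a) -> (b -> a)) -> (a & a) = N -> False = N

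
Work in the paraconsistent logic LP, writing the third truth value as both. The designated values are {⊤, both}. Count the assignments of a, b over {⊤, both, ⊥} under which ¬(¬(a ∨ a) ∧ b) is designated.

Of the 9 assignments, 8 give a value in {⊤, both}.

8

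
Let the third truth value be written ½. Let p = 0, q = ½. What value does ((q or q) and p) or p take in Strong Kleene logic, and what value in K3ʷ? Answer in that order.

In Strong Kleene logic: q or q = ½ or ½ = ½
(q or q) and p = ½ and 0 = 0
((q or q) and p) or p = 0 or 0 = 0
In K3ʷ: q or q = ½ or ½ = ½
(q or q) and p = ½ and 0 = ½
((q or q) and p) or p = ½ or 0 = ½
They differ because Strong Kleene logic and K3ʷ treat ½ differently under the binary connectives.

0; ½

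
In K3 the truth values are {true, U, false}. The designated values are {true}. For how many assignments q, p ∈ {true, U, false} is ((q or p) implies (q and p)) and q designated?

Designated under: (q=true, p=true).

1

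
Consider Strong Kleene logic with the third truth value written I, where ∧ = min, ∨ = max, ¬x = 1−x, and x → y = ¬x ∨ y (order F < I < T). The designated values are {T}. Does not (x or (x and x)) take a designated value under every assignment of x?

No

Countermodel: x=T gives F, which is not designated.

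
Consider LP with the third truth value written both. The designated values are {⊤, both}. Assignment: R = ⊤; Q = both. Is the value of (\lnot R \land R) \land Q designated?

No

\lnot R = \lnot ⊤ = ⊥
\lnot R \land R = ⊥ \land ⊤ = ⊥
(\lnot R \land R) \land Q = ⊥ \land both = ⊥
⊥ ∉ {⊤, both}.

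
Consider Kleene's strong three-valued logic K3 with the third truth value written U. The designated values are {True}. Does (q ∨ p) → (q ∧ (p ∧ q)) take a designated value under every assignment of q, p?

No

Countermodel: q=True, p=U gives U, which is not designated.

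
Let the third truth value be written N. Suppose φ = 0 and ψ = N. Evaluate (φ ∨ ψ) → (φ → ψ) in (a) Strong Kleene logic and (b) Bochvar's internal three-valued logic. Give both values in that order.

1; N

In Strong Kleene logic: φ ∨ ψ = 0 ∨ N = N
φ → ψ = 0 → N = 1  [¬0 ∨ N]
(φ ∨ ψ) → (φ → ψ) = N → 1 = 1
In Bochvar's internal three-valued logic: φ ∨ ψ = 0 ∨ N = N
φ → ψ = 0 → N = N
(φ ∨ ψ) → (φ → ψ) = N → N = N
They differ because Strong Kleene logic and Bochvar's internal three-valued logic treat N differently under the binary connectives.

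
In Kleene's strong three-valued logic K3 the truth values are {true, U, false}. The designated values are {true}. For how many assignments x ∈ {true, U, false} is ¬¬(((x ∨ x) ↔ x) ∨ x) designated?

2

x=true: true ✓
x=U: U ·
x=false: true ✓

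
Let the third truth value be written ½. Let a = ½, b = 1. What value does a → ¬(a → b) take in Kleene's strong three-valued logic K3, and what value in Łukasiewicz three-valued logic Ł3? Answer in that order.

In Kleene's strong three-valued logic K3: a → b = ½ → 1 = 1
¬(a → b) = ¬1 = 0
a → ¬(a → b) = ½ → 0 = ½
In Łukasiewicz three-valued logic Ł3: a → b = ½ → 1 = 1  [min(1, 1−½+1)]
¬(a → b) = ¬1 = 0
a → ¬(a → b) = ½ → 0 = ½

½; ½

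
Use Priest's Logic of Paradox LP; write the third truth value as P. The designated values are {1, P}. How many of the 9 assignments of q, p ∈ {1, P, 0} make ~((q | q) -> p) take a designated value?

4

Designated under: (q=1, p=P); (q=1, p=0); (q=P, p=P); (q=P, p=0).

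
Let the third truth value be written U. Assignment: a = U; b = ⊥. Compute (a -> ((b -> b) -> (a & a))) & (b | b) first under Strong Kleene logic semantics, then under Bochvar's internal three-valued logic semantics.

⊥; U

In Strong Kleene logic: b -> b = ⊥ -> ⊥ = ⊤
a & a = U & U = U
(b -> b) -> (a & a) = ⊤ -> U = U
a -> ((b -> b) -> (a & a)) = U -> U = U
b | b = ⊥ | ⊥ = ⊥
(a -> ((b -> b) -> (a & a))) & (b | b) = U & ⊥ = ⊥
In Bochvar's internal three-valued logic: b -> b = ⊥ -> ⊥ = ⊤
a & a = U & U = U
(b -> b) -> (a & a) = ⊤ -> U = U
a -> ((b -> b) -> (a & a)) = U -> U = U
b | b = ⊥ | ⊥ = ⊥
(a -> ((b -> b) -> (a & a))) & (b | b) = U & ⊥ = U
They differ because Strong Kleene logic and Bochvar's internal three-valued logic treat U differently under the binary connectives.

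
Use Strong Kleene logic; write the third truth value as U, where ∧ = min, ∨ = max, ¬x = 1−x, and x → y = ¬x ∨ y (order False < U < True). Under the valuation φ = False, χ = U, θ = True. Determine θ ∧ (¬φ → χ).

¬φ = ¬False = True
¬φ → χ = True → U = U  [¬True ∨ U]
θ ∧ (¬φ → χ) = True ∧ U = U

U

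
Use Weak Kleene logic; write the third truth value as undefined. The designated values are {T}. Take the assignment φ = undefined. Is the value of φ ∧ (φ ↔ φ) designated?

No

φ ↔ φ = undefined ↔ undefined = undefined
φ ∧ (φ ↔ φ) = undefined ∧ undefined = undefined
undefined ∉ {T}.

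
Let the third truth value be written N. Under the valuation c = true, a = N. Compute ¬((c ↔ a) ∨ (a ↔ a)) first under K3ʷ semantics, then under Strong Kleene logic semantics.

In K3ʷ: c ↔ a = true ↔ N = N
a ↔ a = N ↔ N = N
(c ↔ a) ∨ (a ↔ a) = N ∨ N = N
¬((c ↔ a) ∨ (a ↔ a)) = ¬N = N
In Strong Kleene logic: c ↔ a = true ↔ N = N
a ↔ a = N ↔ N = N
(c ↔ a) ∨ (a ↔ a) = N ∨ N = N
¬((c ↔ a) ∨ (a ↔ a)) = ¬N = N

N; N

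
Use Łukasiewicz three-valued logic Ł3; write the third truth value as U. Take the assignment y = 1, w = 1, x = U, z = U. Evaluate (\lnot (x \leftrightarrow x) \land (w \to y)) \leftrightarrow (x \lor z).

x \leftrightarrow x = U \leftrightarrow U = 1  [1 − |½−½|]
\lnot (x \leftrightarrow x) = \lnot 1 = 0
w \to y = 1 \to 1 = 1
\lnot (x \leftrightarrow x) \land (w \to y) = 0 \land 1 = 0
x \lor z = U \lor U = U
(\lnot (x \leftrightarrow x) \land (w \to y)) \leftrightarrow (x \lor z) = 0 \leftrightarrow U = U

U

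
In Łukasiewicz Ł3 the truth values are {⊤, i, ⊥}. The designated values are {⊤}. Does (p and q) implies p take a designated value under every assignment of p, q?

Every assignment of p, q over {⊤, i, ⊥} gives a value in {⊤}.
In particular, with p=i, q=i: (p and q) implies p = ⊤.

Yes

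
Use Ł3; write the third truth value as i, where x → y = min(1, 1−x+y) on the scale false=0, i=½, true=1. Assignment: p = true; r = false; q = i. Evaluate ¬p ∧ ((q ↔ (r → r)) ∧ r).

¬p = ¬true = false
r → r = false → false = true
q ↔ (r → r) = i ↔ true = i  [1 − |½−1|]
(q ↔ (r → r)) ∧ r = i ∧ false = false
¬p ∧ ((q ↔ (r → r)) ∧ r) = false ∧ false = false

false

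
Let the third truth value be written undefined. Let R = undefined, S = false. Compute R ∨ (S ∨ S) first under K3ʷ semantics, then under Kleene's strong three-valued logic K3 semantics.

undefined; undefined

In K3ʷ: S ∨ S = false ∨ false = false
R ∨ (S ∨ S) = undefined ∨ false = undefined
In Kleene's strong three-valued logic K3: S ∨ S = false ∨ false = false
R ∨ (S ∨ S) = undefined ∨ false = undefined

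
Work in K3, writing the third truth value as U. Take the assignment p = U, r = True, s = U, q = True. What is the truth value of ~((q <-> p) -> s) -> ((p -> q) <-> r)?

q <-> p = True <-> U = U
(q <-> p) -> s = U -> U = U
~((q <-> p) -> s) = ~U = U
p -> q = U -> True = True
(p -> q) <-> r = True <-> True = True
~((q <-> p) -> s) -> ((p -> q) <-> r) = U -> True = True

True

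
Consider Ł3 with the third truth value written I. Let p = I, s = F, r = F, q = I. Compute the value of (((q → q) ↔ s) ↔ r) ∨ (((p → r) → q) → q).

q → q = I → I = T  [min(1, 1−½+½)]
(q → q) ↔ s = T ↔ F = F
((q → q) ↔ s) ↔ r = F ↔ F = T
p → r = I → F = I
(p → r) → q = I → I = T
((p → r) → q) → q = T → I = I
(((q → q) ↔ s) ↔ r) ∨ (((p → r) → q) → q) = T ∨ I = T

T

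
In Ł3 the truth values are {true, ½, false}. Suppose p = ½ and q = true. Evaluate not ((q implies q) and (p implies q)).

false

q implies q = true implies true = true
p implies q = ½ implies true = true
(q implies q) and (p implies q) = true and true = true
not ((q implies q) and (p implies q)) = not true = false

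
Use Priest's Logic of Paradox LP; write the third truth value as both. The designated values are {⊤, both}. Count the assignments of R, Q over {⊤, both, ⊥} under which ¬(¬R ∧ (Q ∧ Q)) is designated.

Of the 9 assignments, 8 give a value in {⊤, both}.

8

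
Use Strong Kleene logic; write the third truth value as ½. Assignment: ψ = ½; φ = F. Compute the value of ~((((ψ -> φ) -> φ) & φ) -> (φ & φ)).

F

ψ -> φ = ½ -> F = ½
(ψ -> φ) -> φ = ½ -> F = ½
((ψ -> φ) -> φ) & φ = ½ & F = F
φ & φ = F & F = F
(((ψ -> φ) -> φ) & φ) -> (φ & φ) = F -> F = T
~((((ψ -> φ) -> φ) & φ) -> (φ & φ)) = ~T = F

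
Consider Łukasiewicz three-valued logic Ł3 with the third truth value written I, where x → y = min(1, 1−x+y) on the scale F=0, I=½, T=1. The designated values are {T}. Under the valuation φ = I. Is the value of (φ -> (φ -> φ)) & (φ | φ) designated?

φ -> φ = I -> I = T  [min(1, 1−½+½)]
φ -> (φ -> φ) = I -> T = T
φ | φ = I | I = I
(φ -> (φ -> φ)) & (φ | φ) = T & I = I
I ∉ {T}.

No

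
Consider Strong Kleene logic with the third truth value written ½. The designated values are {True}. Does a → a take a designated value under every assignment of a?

Countermodel: a=½ gives ½, which is not designated.

No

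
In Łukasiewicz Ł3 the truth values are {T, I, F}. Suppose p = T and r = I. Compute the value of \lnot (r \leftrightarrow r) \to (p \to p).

T

r \leftrightarrow r = I \leftrightarrow I = T  [1 − |½−½|]
\lnot (r \leftrightarrow r) = \lnot T = F
p \to p = T \to T = T
\lnot (r \leftrightarrow r) \to (p \to p) = F \to T = T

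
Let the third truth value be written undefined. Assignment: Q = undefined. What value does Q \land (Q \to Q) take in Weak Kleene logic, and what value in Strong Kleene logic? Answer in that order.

In Weak Kleene logic: Q \to Q = undefined \to undefined = undefined
Q \land (Q \to Q) = undefined \land undefined = undefined
In Strong Kleene logic: Q \to Q = undefined \to undefined = undefined  [\lnot undefined \lor undefined]
Q \land (Q \to Q) = undefined \land undefined = undefined

undefined; undefined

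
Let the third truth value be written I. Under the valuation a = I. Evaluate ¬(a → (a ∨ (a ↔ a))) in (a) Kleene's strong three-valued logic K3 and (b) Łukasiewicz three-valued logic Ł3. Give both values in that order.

In Kleene's strong three-valued logic K3: a ↔ a = I ↔ I = I
a ∨ (a ↔ a) = I ∨ I = I
a → (a ∨ (a ↔ a)) = I → I = I
¬(a → (a ∨ (a ↔ a))) = ¬I = I
In Łukasiewicz three-valued logic Ł3: a ↔ a = I ↔ I = True
a ∨ (a ↔ a) = I ∨ True = True
a → (a ∨ (a ↔ a)) = I → True = True
¬(a → (a ∨ (a ↔ a))) = ¬True = False
They differ because Kleene's strong three-valued logic K3 and Łukasiewicz three-valued logic Ł3 treat I differently under implication.

I; False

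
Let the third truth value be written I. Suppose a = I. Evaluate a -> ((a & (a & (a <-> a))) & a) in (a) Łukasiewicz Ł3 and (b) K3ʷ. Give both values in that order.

True; I

In Łukasiewicz Ł3: a <-> a = I <-> I = True  [1 − |½−½|]
a & (a <-> a) = I & True = I
a & (a & (a <-> a)) = I & I = I
(a & (a & (a <-> a))) & a = I & I = I
a -> ((a & (a & (a <-> a))) & a) = I -> I = True
In K3ʷ: a <-> a = I <-> I = I
a & (a <-> a) = I & I = I
a & (a & (a <-> a)) = I & I = I
(a & (a & (a <-> a))) & a = I & I = I
a -> ((a & (a & (a <-> a))) & a) = I -> I = I  [any arg is the third value ⇒ result is the third value]
They differ because Łukasiewicz Ł3 and K3ʷ treat I differently under the binary connectives.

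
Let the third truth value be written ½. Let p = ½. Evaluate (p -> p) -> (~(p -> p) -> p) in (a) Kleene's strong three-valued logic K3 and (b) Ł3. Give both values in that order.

In Kleene's strong three-valued logic K3: p -> p = ½ -> ½ = ½  [~½ | ½]
p -> p = ½ -> ½ = ½
~(p -> p) = ~½ = ½
~(p -> p) -> p = ½ -> ½ = ½
(p -> p) -> (~(p -> p) -> p) = ½ -> ½ = ½
In Ł3: p -> p = ½ -> ½ = true
p -> p = ½ -> ½ = true
~(p -> p) = ~true = false
~(p -> p) -> p = false -> ½ = true
(p -> p) -> (~(p -> p) -> p) = true -> true = true
They differ because Kleene's strong three-valued logic K3 and Ł3 treat ½ differently under implication.

½; true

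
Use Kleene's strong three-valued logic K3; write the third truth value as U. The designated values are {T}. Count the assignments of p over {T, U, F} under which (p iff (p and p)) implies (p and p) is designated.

1

p=T: T ✓
p=U: U ·
p=F: F ·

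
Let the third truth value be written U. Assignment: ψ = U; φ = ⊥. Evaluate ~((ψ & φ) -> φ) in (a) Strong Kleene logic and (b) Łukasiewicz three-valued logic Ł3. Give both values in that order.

⊥; ⊥

In Strong Kleene logic: ψ & φ = U & ⊥ = ⊥
(ψ & φ) -> φ = ⊥ -> ⊥ = ⊤
~((ψ & φ) -> φ) = ~⊤ = ⊥
In Łukasiewicz three-valued logic Ł3: ψ & φ = U & ⊥ = ⊥
(ψ & φ) -> φ = ⊥ -> ⊥ = ⊤
~((ψ & φ) -> φ) = ~⊤ = ⊥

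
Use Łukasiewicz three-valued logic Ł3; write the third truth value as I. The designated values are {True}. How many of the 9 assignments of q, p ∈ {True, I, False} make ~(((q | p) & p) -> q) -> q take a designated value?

Of the 9 assignments, 7 give a value in {True}.

7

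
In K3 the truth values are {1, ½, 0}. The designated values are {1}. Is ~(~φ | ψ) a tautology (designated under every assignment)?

Countermodel: φ=1, ψ=1 gives 0, which is not designated.

No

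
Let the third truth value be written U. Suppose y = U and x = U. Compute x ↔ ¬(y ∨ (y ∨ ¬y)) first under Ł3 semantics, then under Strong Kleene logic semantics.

In Ł3: ¬y = ¬U = U
y ∨ ¬y = U ∨ U = U
y ∨ (y ∨ ¬y) = U ∨ U = U
¬(y ∨ (y ∨ ¬y)) = ¬U = U
x ↔ ¬(y ∨ (y ∨ ¬y)) = U ↔ U = True  [1 − |½−½|]
In Strong Kleene logic: ¬y = ¬U = U
y ∨ ¬y = U ∨ U = U
y ∨ (y ∨ ¬y) = U ∨ U = U
¬(y ∨ (y ∨ ¬y)) = ¬U = U
x ↔ ¬(y ∨ (y ∨ ¬y)) = U ↔ U = U
They differ because Ł3 and Strong Kleene logic treat U differently under implication.

True; U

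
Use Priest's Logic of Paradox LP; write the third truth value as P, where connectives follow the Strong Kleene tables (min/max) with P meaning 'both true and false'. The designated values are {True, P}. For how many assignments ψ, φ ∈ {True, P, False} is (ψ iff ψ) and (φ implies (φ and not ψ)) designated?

Of the 9 assignments, 8 give a value in {True, P}.

8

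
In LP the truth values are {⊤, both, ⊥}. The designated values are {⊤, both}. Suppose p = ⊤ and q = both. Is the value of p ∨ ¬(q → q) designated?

Yes

q → q = both → both = both  [¬both ∨ both]
¬(q → q) = ¬both = both
p ∨ ¬(q → q) = ⊤ ∨ both = ⊤
⊤ ∈ {⊤, both}.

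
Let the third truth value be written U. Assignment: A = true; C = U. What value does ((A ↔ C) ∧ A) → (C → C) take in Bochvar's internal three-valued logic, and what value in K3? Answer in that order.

In Bochvar's internal three-valued logic: A ↔ C = true ↔ U = U
(A ↔ C) ∧ A = U ∧ true = U
C → C = U → U = U  [any arg is the third value ⇒ result is the third value]
((A ↔ C) ∧ A) → (C → C) = U → U = U
In K3: A ↔ C = true ↔ U = U
(A ↔ C) ∧ A = U ∧ true = U
C → C = U → U = U  [¬U ∨ U]
((A ↔ C) ∧ A) → (C → C) = U → U = U

U; U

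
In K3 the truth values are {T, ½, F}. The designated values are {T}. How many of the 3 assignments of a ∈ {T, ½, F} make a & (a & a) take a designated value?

a=T: T ✓
a=½: ½ ·
a=F: F ·

1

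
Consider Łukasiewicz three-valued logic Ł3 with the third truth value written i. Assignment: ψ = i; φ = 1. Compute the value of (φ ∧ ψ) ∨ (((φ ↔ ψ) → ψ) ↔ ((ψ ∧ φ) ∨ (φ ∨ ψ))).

1

φ ∧ ψ = 1 ∧ i = i
φ ↔ ψ = 1 ↔ i = i
(φ ↔ ψ) → ψ = i → i = 1
ψ ∧ φ = i ∧ 1 = i
φ ∨ ψ = 1 ∨ i = 1
(ψ ∧ φ) ∨ (φ ∨ ψ) = i ∨ 1 = 1
((φ ↔ ψ) → ψ) ↔ ((ψ ∧ φ) ∨ (φ ∨ ψ)) = 1 ↔ 1 = 1
(φ ∧ ψ) ∨ (((φ ↔ ψ) → ψ) ↔ ((ψ ∧ φ) ∨ (φ ∨ ψ))) = i ∨ 1 = 1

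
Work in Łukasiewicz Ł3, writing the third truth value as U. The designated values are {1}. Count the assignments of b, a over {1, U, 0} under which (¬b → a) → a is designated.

Of the 9 assignments, 5 give a value in {1}.

5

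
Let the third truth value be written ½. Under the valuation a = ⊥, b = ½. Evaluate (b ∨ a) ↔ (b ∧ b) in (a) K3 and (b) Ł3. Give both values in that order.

In K3: b ∨ a = ½ ∨ ⊥ = ½
b ∧ b = ½ ∧ ½ = ½
(b ∨ a) ↔ (b ∧ b) = ½ ↔ ½ = ½
In Ł3: b ∨ a = ½ ∨ ⊥ = ½
b ∧ b = ½ ∧ ½ = ½
(b ∨ a) ↔ (b ∧ b) = ½ ↔ ½ = ⊤  [1 − |½−½|]
They differ because K3 and Ł3 treat ½ differently under implication.

½; ⊤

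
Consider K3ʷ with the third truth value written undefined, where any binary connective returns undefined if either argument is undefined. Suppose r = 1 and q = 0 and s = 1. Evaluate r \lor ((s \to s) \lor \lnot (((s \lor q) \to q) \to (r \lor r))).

s \to s = 1 \to 1 = 1
s \lor q = 1 \lor 0 = 1
(s \lor q) \to q = 1 \to 0 = 0
r \lor r = 1 \lor 1 = 1
((s \lor q) \to q) \to (r \lor r) = 0 \to 1 = 1
\lnot (((s \lor q) \to q) \to (r \lor r)) = \lnot 1 = 0
(s \to s) \lor \lnot (((s \lor q) \to q) \to (r \lor r)) = 1 \lor 0 = 1
r \lor ((s \to s) \lor \lnot (((s \lor q) \to q) \to (r \lor r))) = 1 \lor 1 = 1

1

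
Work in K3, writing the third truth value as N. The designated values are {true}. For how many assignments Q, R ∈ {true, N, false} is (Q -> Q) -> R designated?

3

Designated under: (Q=true, R=true); (Q=N, R=true); (Q=false, R=true).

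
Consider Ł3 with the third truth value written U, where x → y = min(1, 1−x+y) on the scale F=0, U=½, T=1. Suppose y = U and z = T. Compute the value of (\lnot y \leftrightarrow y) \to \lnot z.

\lnot y = \lnot U = U
\lnot y \leftrightarrow y = U \leftrightarrow U = T  [1 − |½−½|]
\lnot z = \lnot T = F
(\lnot y \leftrightarrow y) \to \lnot z = T \to F = F

F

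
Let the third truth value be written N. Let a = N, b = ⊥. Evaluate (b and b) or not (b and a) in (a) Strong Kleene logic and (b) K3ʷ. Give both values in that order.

⊤; N

In Strong Kleene logic: b and b = ⊥ and ⊥ = ⊥
b and a = ⊥ and N = ⊥
not (b and a) = not ⊥ = ⊤
(b and b) or not (b and a) = ⊥ or ⊤ = ⊤
In K3ʷ: b and b = ⊥ and ⊥ = ⊥
b and a = ⊥ and N = N
not (b and a) = not N = N
(b and b) or not (b and a) = ⊥ or N = N
They differ because Strong Kleene logic and K3ʷ treat N differently under the binary connectives.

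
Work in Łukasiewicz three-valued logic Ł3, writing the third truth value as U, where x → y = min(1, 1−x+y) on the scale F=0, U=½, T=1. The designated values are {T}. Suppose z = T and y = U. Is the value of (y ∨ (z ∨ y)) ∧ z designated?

Yes

z ∨ y = T ∨ U = T
y ∨ (z ∨ y) = U ∨ T = T
(y ∨ (z ∨ y)) ∧ z = T ∧ T = T
T ∈ {T}.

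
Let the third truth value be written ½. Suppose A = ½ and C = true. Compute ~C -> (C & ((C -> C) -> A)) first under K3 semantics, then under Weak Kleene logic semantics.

In K3: ~C = ~true = false
C -> C = true -> true = true
(C -> C) -> A = true -> ½ = ½  [~true | ½]
C & ((C -> C) -> A) = true & ½ = ½
~C -> (C & ((C -> C) -> A)) = false -> ½ = true
In Weak Kleene logic: ~C = ~true = false
C -> C = true -> true = true
(C -> C) -> A = true -> ½ = ½  [any arg is the third value ⇒ result is the third value]
C & ((C -> C) -> A) = true & ½ = ½
~C -> (C & ((C -> C) -> A)) = false -> ½ = ½
They differ because K3 and Weak Kleene logic treat ½ differently under the binary connectives.

true; ½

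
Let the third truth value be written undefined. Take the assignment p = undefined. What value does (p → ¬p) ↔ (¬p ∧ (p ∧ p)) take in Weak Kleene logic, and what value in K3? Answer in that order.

undefined; undefined

In Weak Kleene logic: ¬p = ¬undefined = undefined
p → ¬p = undefined → undefined = undefined
¬p = ¬undefined = undefined
p ∧ p = undefined ∧ undefined = undefined
¬p ∧ (p ∧ p) = undefined ∧ undefined = undefined
(p → ¬p) ↔ (¬p ∧ (p ∧ p)) = undefined ↔ undefined = undefined
In K3: ¬p = ¬undefined = undefined
p → ¬p = undefined → undefined = undefined
¬p = ¬undefined = undefined
p ∧ p = undefined ∧ undefined = undefined
¬p ∧ (p ∧ p) = undefined ∧ undefined = undefined
(p → ¬p) ↔ (¬p ∧ (p ∧ p)) = undefined ↔ undefined = undefined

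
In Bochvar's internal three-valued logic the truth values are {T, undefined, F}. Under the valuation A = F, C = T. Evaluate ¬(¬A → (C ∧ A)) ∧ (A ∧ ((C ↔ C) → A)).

¬A = ¬F = T
C ∧ A = T ∧ F = F
¬A → (C ∧ A) = T → F = F
¬(¬A → (C ∧ A)) = ¬F = T
C ↔ C = T ↔ T = T
(C ↔ C) → A = T → F = F
A ∧ ((C ↔ C) → A) = F ∧ F = F
¬(¬A → (C ∧ A)) ∧ (A ∧ ((C ↔ C) → A)) = T ∧ F = F

F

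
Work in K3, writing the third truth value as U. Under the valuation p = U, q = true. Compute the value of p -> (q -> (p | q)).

p | q = U | true = true
q -> (p | q) = true -> true = true
p -> (q -> (p | q)) = U -> true = true  [~U | true]

true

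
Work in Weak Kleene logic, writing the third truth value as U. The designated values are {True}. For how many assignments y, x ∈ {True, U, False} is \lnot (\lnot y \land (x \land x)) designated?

Designated under: (y=True, x=True); (y=True, x=False); (y=False, x=False).

3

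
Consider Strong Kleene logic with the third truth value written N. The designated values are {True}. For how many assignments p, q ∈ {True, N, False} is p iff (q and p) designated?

4

Designated under: (p=True, q=True); (p=False, q=True); (p=False, q=N); (p=False, q=False).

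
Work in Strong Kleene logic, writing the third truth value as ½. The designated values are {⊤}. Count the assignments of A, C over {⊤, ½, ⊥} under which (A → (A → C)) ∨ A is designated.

Of the 9 assignments, 7 give a value in {⊤}.

7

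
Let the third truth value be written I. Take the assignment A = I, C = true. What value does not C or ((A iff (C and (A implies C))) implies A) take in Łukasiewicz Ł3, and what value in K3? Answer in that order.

true; I

In Łukasiewicz Ł3: not C = not true = false
A implies C = I implies true = true  [min(1, 1−½+1)]
C and (A implies C) = true and true = true
A iff (C and (A implies C)) = I iff true = I
(A iff (C and (A implies C))) implies A = I implies I = true
not C or ((A iff (C and (A implies C))) implies A) = false or true = true
In K3: not C = not true = false
A implies C = I implies true = true  [not I or true]
C and (A implies C) = true and true = true
A iff (C and (A implies C)) = I iff true = I
(A iff (C and (A implies C))) implies A = I implies I = I
not C or ((A iff (C and (A implies C))) implies A) = false or I = I
They differ because Łukasiewicz Ł3 and K3 treat I differently under implication.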